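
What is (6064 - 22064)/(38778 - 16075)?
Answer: -16000/22703 ≈ -0.70475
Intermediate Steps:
(6064 - 22064)/(38778 - 16075) = -16000/22703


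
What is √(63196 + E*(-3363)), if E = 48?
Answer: 2*I*√24557 ≈ 313.41*I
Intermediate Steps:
√(63196 + E*(-3363)) = √(63196 + 48*(-3363)) = √(63196 - 161424) = √(-98228) = 2*I*√24557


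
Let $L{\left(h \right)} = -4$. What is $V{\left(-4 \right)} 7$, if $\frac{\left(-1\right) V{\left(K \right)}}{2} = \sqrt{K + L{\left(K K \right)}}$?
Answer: $- 28 i \sqrt{2} \approx - 39.598 i$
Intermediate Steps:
$V{\left(K \right)} = - 2 \sqrt{-4 + K}$ ($V{\left(K \right)} = - 2 \sqrt{K - 4} = - 2 \sqrt{-4 + K}$)
$V{\left(-4 \right)} 7 = - 2 \sqrt{-4 - 4} \cdot 7 = - 2 \sqrt{-8} \cdot 7 = - 2 \cdot 2 i \sqrt{2} \cdot 7 = - 4 i \sqrt{2} \cdot 7 = - 28 i \sqrt{2}$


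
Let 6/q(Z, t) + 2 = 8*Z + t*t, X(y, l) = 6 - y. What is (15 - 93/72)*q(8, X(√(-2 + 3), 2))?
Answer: 329/348 ≈ 0.94540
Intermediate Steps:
q(Z, t) = 6/(-2 + t² + 8*Z) (q(Z, t) = 6/(-2 + (8*Z + t*t)) = 6/(-2 + (8*Z + t²)) = 6/(-2 + (t² + 8*Z)) = 6/(-2 + t² + 8*Z))
(15 - 93/72)*q(8, X(√(-2 + 3), 2)) = (15 - 93/72)*(6/(-2 + (6 - √(-2 + 3))² + 8*8)) = (15 - 93*1/72)*(6/(-2 + (6 - √1)² + 64)) = (15 - 31/24)*(6/(-2 + (6 - 1*1)² + 64)) = 329*(6/(-2 + (6 - 1)² + 64))/24 = 329*(6/(-2 + 5² + 64))/24 = 329*(6/(-2 + 25 + 64))/24 = 329*(6/87)/24 = 329*(6*(1/87))/24 = (329/24)*(2/29) = 329/348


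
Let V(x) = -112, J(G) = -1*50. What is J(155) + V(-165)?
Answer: -162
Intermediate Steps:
J(G) = -50
J(155) + V(-165) = -50 - 112 = -162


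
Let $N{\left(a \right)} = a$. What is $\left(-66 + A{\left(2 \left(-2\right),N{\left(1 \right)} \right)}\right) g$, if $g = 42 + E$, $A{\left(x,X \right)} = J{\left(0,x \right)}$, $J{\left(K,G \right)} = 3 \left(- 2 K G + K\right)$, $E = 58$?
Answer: $-6600$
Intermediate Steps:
$J{\left(K,G \right)} = 3 K - 6 G K$ ($J{\left(K,G \right)} = 3 \left(- 2 G K + K\right) = 3 \left(K - 2 G K\right) = 3 K - 6 G K$)
$A{\left(x,X \right)} = 0$ ($A{\left(x,X \right)} = 3 \cdot 0 \left(1 - 2 x\right) = 0$)
$g = 100$ ($g = 42 + 58 = 100$)
$\left(-66 + A{\left(2 \left(-2\right),N{\left(1 \right)} \right)}\right) g = \left(-66 + 0\right) 100 = \left(-66\right) 100 = -6600$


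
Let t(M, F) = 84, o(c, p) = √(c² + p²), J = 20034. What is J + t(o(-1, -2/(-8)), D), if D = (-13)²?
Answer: 20118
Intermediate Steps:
D = 169
J + t(o(-1, -2/(-8)), D) = 20034 + 84 = 20118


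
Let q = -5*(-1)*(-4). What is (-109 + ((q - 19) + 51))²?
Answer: 9409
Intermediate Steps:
q = -20 (q = 5*(-4) = -20)
(-109 + ((q - 19) + 51))² = (-109 + ((-20 - 19) + 51))² = (-109 + (-39 + 51))² = (-109 + 12)² = (-97)² = 9409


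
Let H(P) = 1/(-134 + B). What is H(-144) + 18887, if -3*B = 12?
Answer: 2606405/138 ≈ 18887.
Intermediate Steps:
B = -4 (B = -⅓*12 = -4)
H(P) = -1/138 (H(P) = 1/(-134 - 4) = 1/(-138) = -1/138)
H(-144) + 18887 = -1/138 + 18887 = 2606405/138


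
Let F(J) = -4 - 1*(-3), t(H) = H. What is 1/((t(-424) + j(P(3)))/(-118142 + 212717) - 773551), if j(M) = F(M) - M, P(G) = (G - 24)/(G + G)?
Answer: -63050/48772390831 ≈ -1.2927e-6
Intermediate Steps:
F(J) = -1 (F(J) = -4 + 3 = -1)
P(G) = (-24 + G)/(2*G) (P(G) = (-24 + G)/((2*G)) = (-24 + G)*(1/(2*G)) = (-24 + G)/(2*G))
j(M) = -1 - M
1/((t(-424) + j(P(3)))/(-118142 + 212717) - 773551) = 1/((-424 + (-1 - (-24 + 3)/(2*3)))/(-118142 + 212717) - 773551) = 1/((-424 + (-1 - (-21)/(2*3)))/94575 - 773551) = 1/((-424 + (-1 - 1*(-7/2)))*(1/94575) - 773551) = 1/((-424 + (-1 + 7/2))*(1/94575) - 773551) = 1/((-424 + 5/2)*(1/94575) - 773551) = 1/(-843/2*1/94575 - 773551) = 1/(-281/63050 - 773551) = 1/(-48772390831/63050) = -63050/48772390831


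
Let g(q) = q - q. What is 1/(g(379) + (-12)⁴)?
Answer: 1/20736 ≈ 4.8225e-5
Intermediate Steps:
g(q) = 0
1/(g(379) + (-12)⁴) = 1/(0 + (-12)⁴) = 1/(0 + 20736) = 1/20736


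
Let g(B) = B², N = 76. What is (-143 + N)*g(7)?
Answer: -3283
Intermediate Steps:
(-143 + N)*g(7) = (-143 + 76)*7² = -67*49 = -3283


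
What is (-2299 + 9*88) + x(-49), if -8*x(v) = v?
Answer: -12007/8 ≈ -1500.9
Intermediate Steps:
x(v) = -v/8
(-2299 + 9*88) + x(-49) = (-2299 + 9*88) - ⅛*(-49) = (-2299 + 792) + 49/8 = -1507 + 49/8 = -12007/8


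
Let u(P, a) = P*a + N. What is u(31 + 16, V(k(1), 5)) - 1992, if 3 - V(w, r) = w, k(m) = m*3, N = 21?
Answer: -1971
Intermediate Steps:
k(m) = 3*m
V(w, r) = 3 - w
u(P, a) = 21 + P*a (u(P, a) = P*a + 21 = 21 + P*a)
u(31 + 16, V(k(1), 5)) - 1992 = (21 + (31 + 16)*(3 - 3)) - 1992 = (21 + 47*(3 - 1*3)) - 1992 = (21 + 47*(3 - 3)) - 1992 = (21 + 47*0) - 1992 = (21 + 0) - 1992 = 21 - 1992 = -1971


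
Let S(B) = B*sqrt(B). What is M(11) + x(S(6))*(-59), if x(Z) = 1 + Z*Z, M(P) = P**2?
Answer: -12682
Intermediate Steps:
S(B) = B**(3/2)
x(Z) = 1 + Z**2
M(11) + x(S(6))*(-59) = 11**2 + (1 + (6**(3/2))**2)*(-59) = 121 + (1 + (6*sqrt(6))**2)*(-59) = 121 + (1 + 216)*(-59) = 121 + 217*(-59) = 121 - 12803 = -12682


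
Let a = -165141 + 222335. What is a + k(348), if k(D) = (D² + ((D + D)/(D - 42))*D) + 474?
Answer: 3052580/17 ≈ 1.7956e+5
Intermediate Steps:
a = 57194
k(D) = 474 + D² + 2*D²/(-42 + D) (k(D) = (D² + ((2*D)/(-42 + D))*D) + 474 = (D² + (2*D/(-42 + D))*D) + 474 = (D² + 2*D²/(-42 + D)) + 474 = 474 + D² + 2*D²/(-42 + D))
a + k(348) = 57194 + (-19908 + 348³ - 40*348² + 474*348)/(-42 + 348) = 57194 + (-19908 + 42144192 - 40*121104 + 164952)/306 = 57194 + (-19908 + 42144192 - 4844160 + 164952)/306 = 57194 + (1/306)*37445076 = 57194 + 2080282/17 = 3052580/17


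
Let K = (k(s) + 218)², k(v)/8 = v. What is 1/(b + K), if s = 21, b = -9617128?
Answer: -1/9468132 ≈ -1.0562e-7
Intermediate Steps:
k(v) = 8*v
K = 148996 (K = (8*21 + 218)² = (168 + 218)² = 386² = 148996)
1/(b + K) = 1/(-9617128 + 148996) = 1/(-9468132) = -1/9468132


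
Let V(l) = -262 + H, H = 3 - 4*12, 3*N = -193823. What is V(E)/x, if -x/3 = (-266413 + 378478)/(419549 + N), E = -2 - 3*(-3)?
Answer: 326900968/1008585 ≈ 324.12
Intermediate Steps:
N = -193823/3 (N = (1/3)*(-193823) = -193823/3 ≈ -64608.)
E = 7 (E = -2 + 9 = 7)
x = -1008585/1064824 (x = -3*(-266413 + 378478)/(419549 - 193823/3) = -336195/1064824/3 = -336195*3/1064824 = -3*336195/1064824 = -1008585/1064824 ≈ -0.94718)
H = -45 (H = 3 - 48 = -45)
V(l) = -307 (V(l) = -262 - 45 = -307)
V(E)/x = -307/(-1008585/1064824) = -307*(-1064824/1008585) = 326900968/1008585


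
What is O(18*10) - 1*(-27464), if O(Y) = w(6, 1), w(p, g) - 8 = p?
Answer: 27478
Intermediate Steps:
w(p, g) = 8 + p
O(Y) = 14 (O(Y) = 8 + 6 = 14)
O(18*10) - 1*(-27464) = 14 - 1*(-27464) = 14 + 27464 = 27478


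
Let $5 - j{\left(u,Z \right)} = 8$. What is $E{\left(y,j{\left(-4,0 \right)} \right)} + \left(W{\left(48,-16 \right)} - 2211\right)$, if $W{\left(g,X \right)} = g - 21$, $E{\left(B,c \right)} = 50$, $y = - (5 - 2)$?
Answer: $-2134$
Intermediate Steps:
$j{\left(u,Z \right)} = -3$ ($j{\left(u,Z \right)} = 5 - 8 = -3$)
$y = -3$ ($y = \left(-1\right) 3 = -3$)
$W{\left(g,X \right)} = -21 + g$ ($W{\left(g,X \right)} = g - 21 = -21 + g$)
$E{\left(y,j{\left(-4,0 \right)} \right)} + \left(W{\left(48,-16 \right)} - 2211\right) = 50 + \left(\left(-21 + 48\right) - 2211\right) = 50 + \left(27 - 2211\right) = 50 - 2184 = -2134$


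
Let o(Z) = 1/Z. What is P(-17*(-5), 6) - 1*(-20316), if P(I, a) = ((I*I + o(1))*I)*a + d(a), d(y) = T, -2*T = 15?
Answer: 7411137/2 ≈ 3.7056e+6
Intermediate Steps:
T = -15/2 (T = -½*15 = -15/2 ≈ -7.5000)
d(y) = -15/2
o(Z) = 1/Z
P(I, a) = -15/2 + I*a*(1 + I²) (P(I, a) = ((I*I + 1/1)*I)*a - 15/2 = ((I² + 1)*I)*a - 15/2 = ((1 + I²)*I)*a - 15/2 = (I*(1 + I²))*a - 15/2 = I*a*(1 + I²) - 15/2 = -15/2 + I*a*(1 + I²))
P(-17*(-5), 6) - 1*(-20316) = (-15/2 - 17*(-5)*6 + 6*(-17*(-5))³) - 1*(-20316) = (-15/2 + 85*6 + 6*85³) + 20316 = (-15/2 + 510 + 6*614125) + 20316 = (-15/2 + 510 + 3684750) + 20316 = 7370505/2 + 20316 = 7411137/2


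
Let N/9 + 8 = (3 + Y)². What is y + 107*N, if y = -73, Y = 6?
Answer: 70226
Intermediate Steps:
N = 657 (N = -72 + 9*(3 + 6)² = -72 + 9*9² = -72 + 9*81 = -72 + 729 = 657)
y + 107*N = -73 + 107*657 = -73 + 70299 = 70226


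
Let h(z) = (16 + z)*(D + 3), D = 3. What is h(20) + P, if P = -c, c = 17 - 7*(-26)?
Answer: 17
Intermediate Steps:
h(z) = 96 + 6*z (h(z) = (16 + z)*(3 + 3) = (16 + z)*6 = 96 + 6*z)
c = 199 (c = 17 + 182 = 199)
P = -199 (P = -1*199 = -199)
h(20) + P = (96 + 6*20) - 199 = (96 + 120) - 199 = 216 - 199 = 17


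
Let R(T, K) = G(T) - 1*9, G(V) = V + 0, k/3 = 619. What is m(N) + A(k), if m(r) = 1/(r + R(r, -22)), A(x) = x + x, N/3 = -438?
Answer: 9793817/2637 ≈ 3714.0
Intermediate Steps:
k = 1857 (k = 3*619 = 1857)
N = -1314 (N = 3*(-438) = -1314)
G(V) = V
R(T, K) = -9 + T (R(T, K) = T - 1*9 = T - 9 = -9 + T)
A(x) = 2*x
m(r) = 1/(-9 + 2*r) (m(r) = 1/(r + (-9 + r)) = 1/(-9 + 2*r))
m(N) + A(k) = 1/(-9 + 2*(-1314)) + 2*1857 = 1/(-9 - 2628) + 3714 = 1/(-2637) + 3714 = -1/2637 + 3714 = 9793817/2637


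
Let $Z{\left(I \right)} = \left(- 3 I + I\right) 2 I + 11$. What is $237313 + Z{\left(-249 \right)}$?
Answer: $-10680$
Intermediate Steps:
$Z{\left(I \right)} = 11 - 4 I^{2}$ ($Z{\left(I \right)} = - 2 I 2 I + 11 = - 4 I I + 11 = - 4 I^{2} + 11 = 11 - 4 I^{2}$)
$237313 + Z{\left(-249 \right)} = 237313 + \left(11 - 4 \left(-249\right)^{2}\right) = 237313 + \left(11 - 248004\right) = 237313 - 247993 = -10680$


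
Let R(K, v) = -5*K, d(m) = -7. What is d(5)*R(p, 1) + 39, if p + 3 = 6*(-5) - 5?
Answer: -1291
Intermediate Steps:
p = -38 (p = -3 + (6*(-5) - 5) = -3 + (-30 - 5) = -3 - 35 = -38)
d(5)*R(p, 1) + 39 = -(-35)*(-38) + 39 = -7*190 + 39 = -1330 + 39 = -1291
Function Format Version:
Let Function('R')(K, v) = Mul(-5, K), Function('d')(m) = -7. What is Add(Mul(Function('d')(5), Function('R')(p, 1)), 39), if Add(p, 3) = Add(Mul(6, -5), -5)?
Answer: -1291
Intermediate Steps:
p = -38 (p = Add(-3, Add(Mul(6, -5), -5)) = Add(-3, Add(-30, -5)) = Add(-3, -35) = -38)
Add(Mul(Function('d')(5), Function('R')(p, 1)), 39) = Add(Mul(-7, Mul(-5, -38)), 39) = Add(Mul(-7, 190), 39) = Add(-1330, 39) = -1291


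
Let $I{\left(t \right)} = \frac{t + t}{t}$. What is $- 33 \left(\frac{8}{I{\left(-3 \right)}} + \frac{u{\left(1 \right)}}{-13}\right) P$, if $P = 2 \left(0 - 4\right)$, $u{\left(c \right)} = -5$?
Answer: $\frac{15048}{13} \approx 1157.5$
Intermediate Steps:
$P = -8$ ($P = 2 \left(-4\right) = -8$)
$I{\left(t \right)} = 2$ ($I{\left(t \right)} = \frac{2 t}{t} = 2$)
$- 33 \left(\frac{8}{I{\left(-3 \right)}} + \frac{u{\left(1 \right)}}{-13}\right) P = - 33 \left(\frac{8}{2} - \frac{5}{-13}\right) \left(-8\right) = - 33 \left(8 \cdot \frac{1}{2} - - \frac{5}{13}\right) \left(-8\right) = - 33 \left(4 + \frac{5}{13}\right) \left(-8\right) = \left(-33\right) \frac{57}{13} \left(-8\right) = \left(- \frac{1881}{13}\right) \left(-8\right) = \frac{15048}{13}$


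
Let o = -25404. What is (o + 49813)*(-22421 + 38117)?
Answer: 383123664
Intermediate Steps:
(o + 49813)*(-22421 + 38117) = (-25404 + 49813)*(-22421 + 38117) = 24409*15696 = 383123664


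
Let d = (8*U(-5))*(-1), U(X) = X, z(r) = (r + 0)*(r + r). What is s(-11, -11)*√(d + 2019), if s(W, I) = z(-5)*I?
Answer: -550*√2059 ≈ -24957.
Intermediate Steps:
z(r) = 2*r² (z(r) = r*(2*r) = 2*r²)
s(W, I) = 50*I (s(W, I) = (2*(-5)²)*I = (2*25)*I = 50*I)
d = 40 (d = (8*(-5))*(-1) = -40*(-1) = 40)
s(-11, -11)*√(d + 2019) = (50*(-11))*√(40 + 2019) = -550*√2059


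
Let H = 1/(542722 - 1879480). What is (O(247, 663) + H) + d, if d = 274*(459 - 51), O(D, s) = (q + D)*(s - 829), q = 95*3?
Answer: 31387077839/1336758 ≈ 23480.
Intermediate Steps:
q = 285
H = -1/1336758 (H = 1/(-1336758) = -1/1336758 ≈ -7.4808e-7)
O(D, s) = (-829 + s)*(285 + D) (O(D, s) = (285 + D)*(s - 829) = (285 + D)*(-829 + s) = (-829 + s)*(285 + D))
d = 111792 (d = 274*408 = 111792)
(O(247, 663) + H) + d = ((-236265 - 829*247 + 285*663 + 247*663) - 1/1336758) + 111792 = ((-236265 - 204763 + 188955 + 163761) - 1/1336758) + 111792 = (-88312 - 1/1336758) + 111792 = -118051772497/1336758 + 111792 = 31387077839/1336758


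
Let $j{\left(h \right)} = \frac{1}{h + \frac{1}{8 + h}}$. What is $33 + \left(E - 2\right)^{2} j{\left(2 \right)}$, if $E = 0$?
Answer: $\frac{733}{21} \approx 34.905$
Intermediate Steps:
$33 + \left(E - 2\right)^{2} j{\left(2 \right)} = 33 + \left(0 - 2\right)^{2} \frac{8 + 2}{1 + 2^{2} + 8 \cdot 2} = 33 + \left(-2\right)^{2} \frac{1}{1 + 4 + 16} \cdot 10 = 33 + 4 \cdot \frac{1}{21} \cdot 10 = 33 + 4 \cdot \frac{10}{21} = 33 + \frac{40}{21} = \frac{733}{21}$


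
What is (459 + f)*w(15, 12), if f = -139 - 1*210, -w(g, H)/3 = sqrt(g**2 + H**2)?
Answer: -990*sqrt(41) ≈ -6339.1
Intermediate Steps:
w(g, H) = -3*sqrt(H**2 + g**2) (w(g, H) = -3*sqrt(g**2 + H**2) = -3*sqrt(H**2 + g**2))
f = -349 (f = -139 - 210 = -349)
(459 + f)*w(15, 12) = (459 - 349)*(-3*sqrt(12**2 + 15**2)) = 110*(-3*sqrt(144 + 225)) = 110*(-9*sqrt(41)) = -990*sqrt(41)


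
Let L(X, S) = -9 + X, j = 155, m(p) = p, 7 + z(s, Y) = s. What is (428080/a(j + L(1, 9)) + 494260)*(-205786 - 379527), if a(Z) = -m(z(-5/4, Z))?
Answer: -10549037667700/33 ≈ -3.1967e+11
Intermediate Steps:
z(s, Y) = -7 + s
a(Z) = 33/4 (a(Z) = -(-7 - 5/4) = -1*(-33/4) = 33/4)
(428080/a(j + L(1, 9)) + 494260)*(-205786 - 379527) = (428080/(33/4) + 494260)*(-205786 - 379527) = (428080*(4/33) + 494260)*(-585313) = (1712320/33 + 494260)*(-585313) = (18022900/33)*(-585313) = -10549037667700/33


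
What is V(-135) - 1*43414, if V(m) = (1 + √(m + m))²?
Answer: -43683 + 6*I*√30 ≈ -43683.0 + 32.863*I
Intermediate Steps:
V(m) = (1 + √2*√m)² (V(m) = (1 + √(2*m))² = (1 + √2*√m)²)
V(-135) - 1*43414 = (1 + √2*√(-135))² - 1*43414 = (1 + √2*(3*I*√15))² - 43414 = (1 + 3*I*√30)² - 43414 = -43414 + (1 + 3*I*√30)²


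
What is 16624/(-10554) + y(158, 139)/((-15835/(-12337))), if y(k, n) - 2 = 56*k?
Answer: 115204833626/16712259 ≈ 6893.4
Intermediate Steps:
y(k, n) = 2 + 56*k
16624/(-10554) + y(158, 139)/((-15835/(-12337))) = 16624/(-10554) + (2 + 56*158)/((-15835/(-12337))) = 16624*(-1/10554) + (2 + 8848)/((-15835*(-1/12337))) = -8312/5277 + 8850/(15835/12337) = -8312/5277 + 8850*(12337/15835) = -8312/5277 + 21836490/3167 = 115204833626/16712259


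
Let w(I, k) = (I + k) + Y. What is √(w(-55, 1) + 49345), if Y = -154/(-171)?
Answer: √160149385/57 ≈ 222.02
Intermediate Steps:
Y = 154/171 (Y = -154*(-1/171) = 154/171 ≈ 0.90059)
w(I, k) = 154/171 + I + k (w(I, k) = (I + k) + 154/171 = 154/171 + I + k)
√(w(-55, 1) + 49345) = √((154/171 - 55 + 1) + 49345) = √(-9080/171 + 49345) = √(8428915/171) = √160149385/57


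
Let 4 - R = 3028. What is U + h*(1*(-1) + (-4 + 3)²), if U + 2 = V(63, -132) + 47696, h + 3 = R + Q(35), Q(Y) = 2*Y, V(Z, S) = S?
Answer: 47562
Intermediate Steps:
R = -3024 (R = 4 - 1*3028 = 4 - 3028 = -3024)
h = -2957 (h = -3 + (-3024 + 2*35) = -3 + (-3024 + 70) = -3 - 2954 = -2957)
U = 47562 (U = -2 + (-132 + 47696) = -2 + 47564 = 47562)
U + h*(1*(-1) + (-4 + 3)²) = 47562 - 2957*(1*(-1) + (-4 + 3)²) = 47562 - 2957*(-1 + (-1)²) = 47562 - 2957*(-1 + 1) = 47562 - 2957*0 = 47562 + 0 = 47562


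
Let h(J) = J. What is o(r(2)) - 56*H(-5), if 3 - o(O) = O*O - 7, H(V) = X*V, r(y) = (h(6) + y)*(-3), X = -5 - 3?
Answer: -2806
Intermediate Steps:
X = -8
r(y) = -18 - 3*y (r(y) = (6 + y)*(-3) = -18 - 3*y)
H(V) = -8*V
o(O) = 10 - O² (o(O) = 3 - (O*O - 7) = 3 - (O² - 7) = 3 - (-7 + O²) = 3 + (7 - O²) = 10 - O²)
o(r(2)) - 56*H(-5) = (10 - (-18 - 3*2)²) - (-448)*(-5) = (10 - (-18 - 6)²) - 56*40 = (10 - 1*(-24)²) - 2240 = (10 - 1*576) - 2240 = (10 - 576) - 2240 = -566 - 2240 = -2806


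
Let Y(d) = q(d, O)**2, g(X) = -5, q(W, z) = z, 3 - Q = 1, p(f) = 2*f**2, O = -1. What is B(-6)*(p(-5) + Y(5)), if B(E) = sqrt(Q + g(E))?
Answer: 51*I*sqrt(3) ≈ 88.335*I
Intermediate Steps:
Q = 2 (Q = 3 - 1*1 = 3 - 1 = 2)
Y(d) = 1 (Y(d) = (-1)**2 = 1)
B(E) = I*sqrt(3) (B(E) = sqrt(2 - 5) = sqrt(-3) = I*sqrt(3))
B(-6)*(p(-5) + Y(5)) = (I*sqrt(3))*(2*(-5)**2 + 1) = (I*sqrt(3))*(2*25 + 1) = (I*sqrt(3))*(50 + 1) = (I*sqrt(3))*51 = 51*I*sqrt(3)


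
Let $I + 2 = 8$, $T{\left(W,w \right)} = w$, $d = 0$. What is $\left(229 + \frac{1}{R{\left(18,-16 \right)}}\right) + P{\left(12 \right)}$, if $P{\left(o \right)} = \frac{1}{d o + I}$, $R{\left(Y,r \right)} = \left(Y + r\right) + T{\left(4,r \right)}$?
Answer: $\frac{4811}{21} \approx 229.1$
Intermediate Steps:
$R{\left(Y,r \right)} = Y + 2 r$ ($R{\left(Y,r \right)} = \left(Y + r\right) + r = Y + 2 r$)
$I = 6$ ($I = -2 + 8 = 6$)
$P{\left(o \right)} = \frac{1}{6}$ ($P{\left(o \right)} = \frac{1}{0 o + 6} = \frac{1}{0 + 6} = \frac{1}{6}$)
$\left(229 + \frac{1}{R{\left(18,-16 \right)}}\right) + P{\left(12 \right)} = \left(229 + \frac{1}{18 + 2 \left(-16\right)}\right) + \frac{1}{6} = \left(229 + \frac{1}{18 - 32}\right) + \frac{1}{6} = \left(229 + \frac{1}{-14}\right) + \frac{1}{6} = \left(229 - \frac{1}{14}\right) + \frac{1}{6} = \frac{3205}{14} + \frac{1}{6} = \frac{4811}{21}$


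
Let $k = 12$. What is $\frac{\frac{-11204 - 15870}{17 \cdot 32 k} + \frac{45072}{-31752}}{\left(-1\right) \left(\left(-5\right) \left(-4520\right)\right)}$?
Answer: $\frac{2671027}{10843660800} \approx 0.00024632$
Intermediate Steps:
$\frac{\frac{-11204 - 15870}{17 \cdot 32 k} + \frac{45072}{-31752}}{\left(-1\right) \left(\left(-5\right) \left(-4520\right)\right)} = \frac{\frac{-11204 - 15870}{17 \cdot 32 \cdot 12} + \frac{45072}{-31752}}{\left(-1\right) \left(\left(-5\right) \left(-4520\right)\right)} = \frac{- \frac{27074}{544 \cdot 12} + 45072 \left(- \frac{1}{31752}\right)}{\left(-1\right) 22600} = \frac{- \frac{27074}{6528} - \frac{626}{441}}{-22600} = \left(\left(-27074\right) \frac{1}{6528} - \frac{626}{441}\right) \left(- \frac{1}{22600}\right) = \left(- \frac{13537}{3264} - \frac{626}{441}\right) \left(- \frac{1}{22600}\right) = \left(- \frac{2671027}{479808}\right) \left(- \frac{1}{22600}\right) = \frac{2671027}{10843660800}$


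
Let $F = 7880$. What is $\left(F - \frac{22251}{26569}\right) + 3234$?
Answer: $\frac{295265615}{26569} \approx 11113.0$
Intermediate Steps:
$\left(F - \frac{22251}{26569}\right) + 3234 = \left(7880 - \frac{22251}{26569}\right) + 3234 = \frac{209341469}{26569} + 3234 = \frac{295265615}{26569}$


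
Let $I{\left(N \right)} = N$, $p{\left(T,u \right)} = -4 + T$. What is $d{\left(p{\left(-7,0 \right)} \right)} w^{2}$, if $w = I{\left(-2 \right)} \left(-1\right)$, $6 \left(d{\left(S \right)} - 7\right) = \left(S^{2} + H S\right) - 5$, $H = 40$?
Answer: $-188$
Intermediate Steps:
$d{\left(S \right)} = \frac{37}{6} + \frac{S^{2}}{6} + \frac{20 S}{3}$ ($d{\left(S \right)} = 7 + \frac{\left(S^{2} + 40 S\right) - 5}{6} = 7 + \frac{-5 + S^{2} + 40 S}{6} = 7 + \left(- \frac{5}{6} + \frac{S^{2}}{6} + \frac{20 S}{3}\right) = \frac{37}{6} + \frac{S^{2}}{6} + \frac{20 S}{3}$)
$w = 2$ ($w = \left(-2\right) \left(-1\right) = 2$)
$d{\left(p{\left(-7,0 \right)} \right)} w^{2} = \left(\frac{37}{6} + \frac{\left(-4 - 7\right)^{2}}{6} + \frac{20 \left(-4 - 7\right)}{3}\right) 2^{2} = \left(\frac{37}{6} + \frac{\left(-11\right)^{2}}{6} + \frac{20}{3} \left(-11\right)\right) 4 = \left(\frac{37}{6} + \frac{1}{6} \cdot 121 - \frac{220}{3}\right) 4 = \left(\frac{37}{6} + \frac{121}{6} - \frac{220}{3}\right) 4 = \left(-47\right) 4 = -188$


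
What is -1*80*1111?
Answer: -88880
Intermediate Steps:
-1*80*1111 = -80*1111 = -88880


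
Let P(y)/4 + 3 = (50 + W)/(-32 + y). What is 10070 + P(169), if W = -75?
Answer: 1377846/137 ≈ 10057.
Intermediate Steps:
P(y) = -12 - 100/(-32 + y) (P(y) = -12 + 4*((50 - 75)/(-32 + y)) = -12 + 4*(-25/(-32 + y)) = -12 - 100/(-32 + y))
10070 + P(169) = 10070 + 4*(71 - 3*169)/(-32 + 169) = 10070 + 4*(71 - 507)/137 = 10070 + 4*(1/137)*(-436) = 10070 - 1744/137 = 1377846/137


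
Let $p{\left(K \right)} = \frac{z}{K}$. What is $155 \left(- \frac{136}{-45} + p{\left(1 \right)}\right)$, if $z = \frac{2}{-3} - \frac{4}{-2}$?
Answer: $\frac{6076}{9} \approx 675.11$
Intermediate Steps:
$z = \frac{4}{3}$ ($z = 2 \left(- \frac{1}{3}\right) - -2 = - \frac{2}{3} + 2 = \frac{4}{3} \approx 1.3333$)
$p{\left(K \right)} = \frac{4}{3 K}$
$155 \left(- \frac{136}{-45} + p{\left(1 \right)}\right) = 155 \left(- \frac{136}{-45} + \frac{4}{3 \cdot 1}\right) = 155 \left(\left(-136\right) \left(- \frac{1}{45}\right) + \frac{4}{3} \cdot 1\right) = 155 \left(\frac{136}{45} + \frac{4}{3}\right) = 155 \cdot \frac{196}{45} = \frac{6076}{9}$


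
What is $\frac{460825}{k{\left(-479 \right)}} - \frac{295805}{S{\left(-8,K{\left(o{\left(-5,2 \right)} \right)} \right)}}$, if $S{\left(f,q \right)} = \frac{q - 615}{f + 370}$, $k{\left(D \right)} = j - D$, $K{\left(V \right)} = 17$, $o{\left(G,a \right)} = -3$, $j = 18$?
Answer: $\frac{26747517060}{148603} \approx 1.7999 \cdot 10^{5}$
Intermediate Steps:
$k{\left(D \right)} = 18 - D$
$S{\left(f,q \right)} = \frac{-615 + q}{370 + f}$
$\frac{460825}{k{\left(-479 \right)}} - \frac{295805}{S{\left(-8,K{\left(o{\left(-5,2 \right)} \right)} \right)}} = \frac{460825}{18 - -479} - \frac{295805}{\frac{1}{370 - 8} \left(-615 + 17\right)} = \frac{460825}{18 + 479} - \frac{295805}{\frac{1}{362} \left(-598\right)} = \frac{460825}{497} - \frac{295805}{\frac{1}{362} \left(-598\right)} = 460825 \cdot \frac{1}{497} - \frac{295805}{- \frac{299}{181}} = \frac{460825}{497} - - \frac{53540705}{299} = \frac{460825}{497} + \frac{53540705}{299} = \frac{26747517060}{148603}$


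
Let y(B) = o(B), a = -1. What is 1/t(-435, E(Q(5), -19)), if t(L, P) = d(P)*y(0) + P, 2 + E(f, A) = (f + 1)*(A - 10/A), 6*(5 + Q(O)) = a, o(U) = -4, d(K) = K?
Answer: -38/8547 ≈ -0.0044460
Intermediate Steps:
Q(O) = -31/6 (Q(O) = -5 + (⅙)*(-1) = -5 - ⅙ = -31/6)
E(f, A) = -2 + (1 + f)*(A - 10/A) (E(f, A) = -2 + (f + 1)*(A - 10/A) = -2 + (1 + f)*(A - 10/A))
y(B) = -4
t(L, P) = -3*P (t(L, P) = P*(-4) + P = -4*P + P = -3*P)
1/t(-435, E(Q(5), -19)) = 1/(-3*(-10 - 10*(-31/6) - 19*(-2 - 19 - 19*(-31/6)))/(-19)) = 1/(-(-3)*(-10 + 155/3 - 19*(-2 - 19 + 589/6))/19) = 1/(-(-3)*(-10 + 155/3 - 19*463/6)/19) = 1/(-(-3)*(-10 + 155/3 - 8797/6)/19) = 1/(-(-3)*(-2849)/(19*2)) = 1/(-3*2849/38) = 1/(-8547/38) = -38/8547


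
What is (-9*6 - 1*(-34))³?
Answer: -8000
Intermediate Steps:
(-9*6 - 1*(-34))³ = (-54 + 34)³ = (-20)³ = -8000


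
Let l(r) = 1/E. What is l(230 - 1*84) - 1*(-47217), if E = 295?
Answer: 13929016/295 ≈ 47217.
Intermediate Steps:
l(r) = 1/295
l(230 - 1*84) - 1*(-47217) = 1/295 - 1*(-47217) = 1/295 + 47217 = 13929016/295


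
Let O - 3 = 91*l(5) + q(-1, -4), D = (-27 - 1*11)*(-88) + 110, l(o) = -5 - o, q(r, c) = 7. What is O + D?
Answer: 2554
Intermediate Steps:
D = 3454 (D = (-27 - 11)*(-88) + 110 = -38*(-88) + 110 = 3344 + 110 = 3454)
O = -900 (O = 3 + (91*(-5 - 1*5) + 7) = 3 + (91*(-5 - 5) + 7) = 3 + (91*(-10) + 7) = 3 + (-910 + 7) = 3 - 903 = -900)
O + D = -900 + 3454 = 2554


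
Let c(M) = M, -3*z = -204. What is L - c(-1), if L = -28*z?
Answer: -1903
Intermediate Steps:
z = 68 (z = -1/3*(-204) = 68)
L = -1904 (L = -28*68 = -1904)
L - c(-1) = -1904 - 1*(-1) = -1904 + 1 = -1903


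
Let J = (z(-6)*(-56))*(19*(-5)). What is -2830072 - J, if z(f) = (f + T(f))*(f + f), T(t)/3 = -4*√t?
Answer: -3213112 - 766080*I*√6 ≈ -3.2131e+6 - 1.8765e+6*I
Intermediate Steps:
T(t) = -12*√t (T(t) = 3*(-4*√t) = -12*√t)
z(f) = 2*f*(f - 12*√f) (z(f) = (f - 12*√f)*(f + f) = (f - 12*√f)*(2*f) = 2*f*(f - 12*√f))
J = 383040 + 766080*I*√6 (J = ((-(-144)*I*√6 + 2*(-6)²)*(-56))*(19*(-5)) = ((-(-144)*I*√6 + 2*36)*(-56))*(-95) = ((144*I*√6 + 72)*(-56))*(-95) = ((72 + 144*I*√6)*(-56))*(-95) = (-4032 - 8064*I*√6)*(-95) = 383040 + 766080*I*√6 ≈ 3.8304e+5 + 1.8765e+6*I)
-2830072 - J = -2830072 - (383040 + 766080*I*√6) = -2830072 + (-383040 - 766080*I*√6) = -3213112 - 766080*I*√6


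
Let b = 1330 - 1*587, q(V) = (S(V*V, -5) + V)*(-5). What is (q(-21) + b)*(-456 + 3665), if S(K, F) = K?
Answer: -4354613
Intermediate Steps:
q(V) = -5*V - 5*V**2 (q(V) = (V*V + V)*(-5) = (V**2 + V)*(-5) = (V + V**2)*(-5) = -5*V - 5*V**2)
b = 743 (b = 1330 - 587 = 743)
(q(-21) + b)*(-456 + 3665) = (5*(-21)*(-1 - 1*(-21)) + 743)*(-456 + 3665) = (5*(-21)*(-1 + 21) + 743)*3209 = (5*(-21)*20 + 743)*3209 = (-2100 + 743)*3209 = -1357*3209 = -4354613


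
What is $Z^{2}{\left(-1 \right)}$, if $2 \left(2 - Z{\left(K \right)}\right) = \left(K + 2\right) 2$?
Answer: $1$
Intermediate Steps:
$Z{\left(K \right)} = - K$ ($Z{\left(K \right)} = 2 - \frac{\left(K + 2\right) 2}{2} = 2 - \frac{\left(2 + K\right) 2}{2} = 2 - \frac{4 + 2 K}{2} = 2 - \left(2 + K\right) = - K$)
$Z^{2}{\left(-1 \right)} = \left(\left(-1\right) \left(-1\right)\right)^{2} = 1^{2} = 1$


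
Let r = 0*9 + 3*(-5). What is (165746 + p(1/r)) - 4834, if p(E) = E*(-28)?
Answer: 2413708/15 ≈ 1.6091e+5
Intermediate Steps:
r = -15 (r = 0 - 15 = -15)
p(E) = -28*E
(165746 + p(1/r)) - 4834 = (165746 - 28/(-15)) - 4834 = (165746 - 28*(-1/15)) - 4834 = (165746 + 28/15) - 4834 = 2486218/15 - 4834 = 2413708/15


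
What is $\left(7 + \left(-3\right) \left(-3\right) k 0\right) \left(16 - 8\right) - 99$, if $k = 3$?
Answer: $-43$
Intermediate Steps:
$\left(7 + \left(-3\right) \left(-3\right) k 0\right) \left(16 - 8\right) - 99 = \left(7 + \left(-3\right) \left(-3\right) 3 \cdot 0\right) \left(16 - 8\right) - 99 = \left(7 + 9 \cdot 3 \cdot 0\right) 8 - 99 = \left(7 + 27 \cdot 0\right) 8 - 99 = \left(7 + 0\right) 8 - 99 = 7 \cdot 8 - 99 = 56 - 99 = -43$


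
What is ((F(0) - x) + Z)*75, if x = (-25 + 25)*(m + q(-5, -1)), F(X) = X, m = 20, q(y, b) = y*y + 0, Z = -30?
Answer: -2250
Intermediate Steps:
q(y, b) = y² (q(y, b) = y² + 0 = y²)
x = 0 (x = (-25 + 25)*(20 + (-5)²) = 0*(20 + 25) = 0*45 = 0)
((F(0) - x) + Z)*75 = ((0 - 1*0) - 30)*75 = ((0 + 0) - 30)*75 = (0 - 30)*75 = -30*75 = -2250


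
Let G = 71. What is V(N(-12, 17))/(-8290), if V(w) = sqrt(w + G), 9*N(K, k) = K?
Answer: -sqrt(627)/24870 ≈ -0.0010068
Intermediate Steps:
N(K, k) = K/9
V(w) = sqrt(71 + w) (V(w) = sqrt(w + 71) = sqrt(71 + w))
V(N(-12, 17))/(-8290) = sqrt(71 + (1/9)*(-12))/(-8290) = sqrt(71 - 4/3)*(-1/8290) = sqrt(209/3)*(-1/8290) = (sqrt(627)/3)*(-1/8290) = -sqrt(627)/24870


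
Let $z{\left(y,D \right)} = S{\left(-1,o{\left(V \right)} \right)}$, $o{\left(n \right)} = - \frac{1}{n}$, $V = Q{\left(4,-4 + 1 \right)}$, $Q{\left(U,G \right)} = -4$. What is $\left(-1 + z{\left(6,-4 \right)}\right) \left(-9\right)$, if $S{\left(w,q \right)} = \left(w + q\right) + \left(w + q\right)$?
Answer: $\frac{45}{2} \approx 22.5$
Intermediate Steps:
$V = -4$
$S{\left(w,q \right)} = 2 q + 2 w$ ($S{\left(w,q \right)} = \left(q + w\right) + \left(q + w\right) = 2 q + 2 w$)
$z{\left(y,D \right)} = - \frac{3}{2}$ ($z{\left(y,D \right)} = 2 \left(- \frac{1}{-4}\right) + 2 \left(-1\right) = 2 \left(\left(-1\right) \left(- \frac{1}{4}\right)\right) - 2 = 2 \cdot \frac{1}{4} - 2 = \frac{1}{2} - 2 = - \frac{3}{2}$)
$\left(-1 + z{\left(6,-4 \right)}\right) \left(-9\right) = \left(-1 - \frac{3}{2}\right) \left(-9\right) = \left(- \frac{5}{2}\right) \left(-9\right) = \frac{45}{2}$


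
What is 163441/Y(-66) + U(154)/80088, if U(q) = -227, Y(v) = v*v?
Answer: 1090722833/29071944 ≈ 37.518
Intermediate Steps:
Y(v) = v²
163441/Y(-66) + U(154)/80088 = 163441/((-66)²) - 227/80088 = 163441/4356 - 227*1/80088 = 163441*(1/4356) - 227/80088 = 163441/4356 - 227/80088 = 1090722833/29071944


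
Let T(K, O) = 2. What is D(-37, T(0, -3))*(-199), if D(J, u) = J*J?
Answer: -272431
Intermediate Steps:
D(J, u) = J²
D(-37, T(0, -3))*(-199) = (-37)²*(-199) = 1369*(-199) = -272431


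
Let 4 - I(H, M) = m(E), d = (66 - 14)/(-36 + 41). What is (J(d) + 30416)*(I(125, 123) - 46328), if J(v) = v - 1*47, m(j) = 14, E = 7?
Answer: -7038603186/5 ≈ -1.4077e+9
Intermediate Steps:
d = 52/5 ≈ 10.400
J(v) = -47 + v (J(v) = v - 47 = -47 + v)
I(H, M) = -10 (I(H, M) = 4 - 1*14 = 4 - 14 = -10)
(J(d) + 30416)*(I(125, 123) - 46328) = ((-47 + 52/5) + 30416)*(-10 - 46328) = (-183/5 + 30416)*(-46338) = (151897/5)*(-46338) = -7038603186/5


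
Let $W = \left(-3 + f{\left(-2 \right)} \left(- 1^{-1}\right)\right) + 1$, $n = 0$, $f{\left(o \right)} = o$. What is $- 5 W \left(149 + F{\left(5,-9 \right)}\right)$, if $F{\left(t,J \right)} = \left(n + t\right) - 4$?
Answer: $0$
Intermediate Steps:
$W = 0$ ($W = \left(-3 - 2 \left(- 1^{-1}\right)\right) + 1 = \left(-3 - 2 \left(\left(-1\right) 1\right)\right) + 1 = \left(-3 - -2\right) + 1 = \left(-3 + 2\right) + 1 = -1 + 1 = 0$)
$F{\left(t,J \right)} = -4 + t$ ($F{\left(t,J \right)} = \left(0 + t\right) - 4 = t - 4 = -4 + t$)
$- 5 W \left(149 + F{\left(5,-9 \right)}\right) = \left(-5\right) 0 \left(149 + \left(-4 + 5\right)\right) = 0 \left(149 + 1\right) = 0 \cdot 150 = 0$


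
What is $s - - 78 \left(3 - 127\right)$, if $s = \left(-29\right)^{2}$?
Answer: $-8831$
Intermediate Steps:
$s = 841$
$s - - 78 \left(3 - 127\right) = 841 - - 78 \left(3 - 127\right) = 841 - \left(-78\right) \left(-124\right) = 841 - 9672 = -8831$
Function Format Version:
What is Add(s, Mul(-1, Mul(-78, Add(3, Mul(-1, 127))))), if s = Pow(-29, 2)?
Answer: -8831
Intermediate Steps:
s = 841
Add(s, Mul(-1, Mul(-78, Add(3, Mul(-1, 127))))) = Add(841, Mul(-1, Mul(-78, Add(3, Mul(-1, 127))))) = Add(841, Mul(-1, Mul(-78, Add(3, -127)))) = Add(841, Mul(-1, Mul(-78, -124))) = Add(841, Mul(-1, 9672)) = Add(841, -9672) = -8831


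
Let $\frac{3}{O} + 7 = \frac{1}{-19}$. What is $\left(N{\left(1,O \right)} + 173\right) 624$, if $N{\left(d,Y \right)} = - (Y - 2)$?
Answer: $\frac{7334184}{67} \approx 1.0947 \cdot 10^{5}$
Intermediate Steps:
$O = - \frac{57}{134}$ ($O = \frac{3}{-7 + \frac{1}{-19}} = \frac{3}{-7 - \frac{1}{19}} = \frac{3}{- \frac{134}{19}} = 3 \left(- \frac{19}{134}\right) = - \frac{57}{134} \approx -0.42537$)
$N{\left(d,Y \right)} = 2 - Y$ ($N{\left(d,Y \right)} = - (-2 + Y) = 2 - Y$)
$\left(N{\left(1,O \right)} + 173\right) 624 = \left(\left(2 - - \frac{57}{134}\right) + 173\right) 624 = \left(\left(2 + \frac{57}{134}\right) + 173\right) 624 = \left(\frac{325}{134} + 173\right) 624 = \frac{23507}{134} \cdot 624 = \frac{7334184}{67}$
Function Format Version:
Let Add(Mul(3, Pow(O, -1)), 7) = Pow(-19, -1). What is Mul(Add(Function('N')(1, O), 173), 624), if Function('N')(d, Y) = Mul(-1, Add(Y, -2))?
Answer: Rational(7334184, 67) ≈ 1.0947e+5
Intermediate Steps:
O = Rational(-57, 134) (O = Mul(3, Pow(Add(-7, Pow(-19, -1)), -1)) = Mul(3, Pow(Add(-7, Rational(-1, 19)), -1)) = Mul(3, Pow(Rational(-134, 19), -1)) = Mul(3, Rational(-19, 134)) = Rational(-57, 134) ≈ -0.42537)
Function('N')(d, Y) = Add(2, Mul(-1, Y)) (Function('N')(d, Y) = Mul(-1, Add(-2, Y)) = Add(2, Mul(-1, Y)))
Mul(Add(Function('N')(1, O), 173), 624) = Mul(Add(Add(2, Mul(-1, Rational(-57, 134))), 173), 624) = Mul(Add(Add(2, Rational(57, 134)), 173), 624) = Mul(Add(Rational(325, 134), 173), 624) = Mul(Rational(23507, 134), 624) = Rational(7334184, 67)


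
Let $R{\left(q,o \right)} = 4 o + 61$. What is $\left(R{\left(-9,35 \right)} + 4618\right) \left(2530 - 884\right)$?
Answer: $7932074$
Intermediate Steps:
$R{\left(q,o \right)} = 61 + 4 o$
$\left(R{\left(-9,35 \right)} + 4618\right) \left(2530 - 884\right) = \left(\left(61 + 4 \cdot 35\right) + 4618\right) \left(2530 - 884\right) = \left(\left(61 + 140\right) + 4618\right) 1646 = \left(201 + 4618\right) 1646 = 4819 \cdot 1646 = 7932074$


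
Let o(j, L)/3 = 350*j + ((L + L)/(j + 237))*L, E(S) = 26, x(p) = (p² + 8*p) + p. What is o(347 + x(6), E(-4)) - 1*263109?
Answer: 65966745/337 ≈ 1.9575e+5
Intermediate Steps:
x(p) = p² + 9*p
o(j, L) = 1050*j + 6*L²/(237 + j) (o(j, L) = 3*(350*j + ((L + L)/(j + 237))*L) = 3*(350*j + ((2*L)/(237 + j))*L) = 3*(350*j + (2*L/(237 + j))*L) = 3*(350*j + 2*L²/(237 + j)) = 1050*j + 6*L²/(237 + j))
o(347 + x(6), E(-4)) - 1*263109 = 6*(26² + 175*(347 + 6*(9 + 6))² + 41475*(347 + 6*(9 + 6)))/(237 + (347 + 6*(9 + 6))) - 1*263109 = 6*(676 + 175*(347 + 6*15)² + 41475*(347 + 6*15))/(237 + (347 + 6*15)) - 263109 = 6*(676 + 175*(347 + 90)² + 41475*(347 + 90))/(237 + (347 + 90)) - 263109 = 6*(676 + 175*437² + 41475*437)/(237 + 437) - 263109 = 6*(676 + 175*190969 + 18124575)/674 - 263109 = 6*(1/674)*(676 + 33419575 + 18124575) - 263109 = 6*(1/674)*51544826 - 263109 = 154634478/337 - 263109 = 65966745/337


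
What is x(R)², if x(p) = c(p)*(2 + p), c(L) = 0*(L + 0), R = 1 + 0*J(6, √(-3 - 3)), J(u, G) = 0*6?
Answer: 0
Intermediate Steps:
J(u, G) = 0
R = 1 (R = 1 + 0*0 = 1 + 0 = 1)
c(L) = 0 (c(L) = 0*L = 0)
x(p) = 0 (x(p) = 0*(2 + p) = 0)
x(R)² = 0² = 0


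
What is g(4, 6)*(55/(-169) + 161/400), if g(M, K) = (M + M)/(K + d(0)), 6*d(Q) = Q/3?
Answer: 5209/50700 ≈ 0.10274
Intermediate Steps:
d(Q) = Q/18 (d(Q) = (Q/3)/6 = Q/18)
g(M, K) = 2*M/K (g(M, K) = (M + M)/(K + (1/18)*0) = (2*M)/(K + 0) = (2*M)/K = 2*M/K)
g(4, 6)*(55/(-169) + 161/400) = (2*4/6)*(55/(-169) + 161/400) = (2*4*(1/6))*(55*(-1/169) + 161*(1/400)) = 4*(-55/169 + 161/400)/3 = (4/3)*(5209/67600) = 5209/50700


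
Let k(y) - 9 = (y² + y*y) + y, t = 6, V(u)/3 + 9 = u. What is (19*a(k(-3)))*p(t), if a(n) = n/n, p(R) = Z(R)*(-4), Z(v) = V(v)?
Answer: 684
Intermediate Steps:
V(u) = -27 + 3*u
Z(v) = -27 + 3*v
p(R) = 108 - 12*R (p(R) = (-27 + 3*R)*(-4) = 108 - 12*R)
k(y) = 9 + y + 2*y² (k(y) = 9 + ((y² + y*y) + y) = 9 + ((y² + y²) + y) = 9 + (2*y² + y) = 9 + (y + 2*y²) = 9 + y + 2*y²)
a(n) = 1
(19*a(k(-3)))*p(t) = (19*1)*(108 - 12*6) = 19*(108 - 72) = 19*36 = 684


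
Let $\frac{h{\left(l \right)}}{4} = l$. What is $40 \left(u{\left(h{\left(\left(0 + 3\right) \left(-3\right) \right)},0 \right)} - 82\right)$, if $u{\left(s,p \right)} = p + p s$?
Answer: $-3280$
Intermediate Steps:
$h{\left(l \right)} = 4 l$
$40 \left(u{\left(h{\left(\left(0 + 3\right) \left(-3\right) \right)},0 \right)} - 82\right) = 40 \left(0 \left(1 + 4 \left(0 + 3\right) \left(-3\right)\right) - 82\right) = 40 \left(0 \left(1 + 4 \cdot 3 \left(-3\right)\right) - 82\right) = 40 \left(0 \left(1 + 4 \left(-9\right)\right) - 82\right) = 40 \left(0 \left(1 - 36\right) - 82\right) = 40 \left(0 \left(-35\right) - 82\right) = 40 \left(0 - 82\right) = 40 \left(-82\right) = -3280$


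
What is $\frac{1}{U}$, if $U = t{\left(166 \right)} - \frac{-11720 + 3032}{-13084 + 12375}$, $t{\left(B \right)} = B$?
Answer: $\frac{709}{109006} \approx 0.0065042$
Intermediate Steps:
$U = \frac{109006}{709}$ ($U = 166 - \frac{-11720 + 3032}{-13084 + 12375} = 166 - - \frac{8688}{-709} = 166 - \left(-8688\right) \left(- \frac{1}{709}\right) = 166 - \frac{8688}{709} = \frac{109006}{709} \approx 153.75$)
$\frac{1}{U} = \frac{1}{\frac{109006}{709}} = \frac{709}{109006}$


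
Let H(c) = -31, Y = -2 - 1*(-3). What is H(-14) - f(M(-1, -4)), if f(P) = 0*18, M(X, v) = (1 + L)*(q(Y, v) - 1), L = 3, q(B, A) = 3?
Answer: -31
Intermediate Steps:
Y = 1 (Y = -2 + 3 = 1)
M(X, v) = 8 (M(X, v) = (1 + 3)*(3 - 1) = 4*2 = 8)
f(P) = 0
H(-14) - f(M(-1, -4)) = -31 - 1*0 = -31 + 0 = -31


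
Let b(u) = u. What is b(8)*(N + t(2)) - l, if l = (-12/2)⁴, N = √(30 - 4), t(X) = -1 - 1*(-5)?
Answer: -1264 + 8*√26 ≈ -1223.2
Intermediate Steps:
t(X) = 4 (t(X) = -1 + 5 = 4)
N = √26 ≈ 5.0990
l = 1296 (l = (-12*½)⁴ = (-6)⁴ = 1296)
b(8)*(N + t(2)) - l = 8*(√26 + 4) - 1*1296 = 8*(4 + √26) - 1296 = (32 + 8*√26) - 1296 = -1264 + 8*√26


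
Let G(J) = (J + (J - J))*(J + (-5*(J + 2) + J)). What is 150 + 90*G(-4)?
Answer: -570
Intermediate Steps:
G(J) = J*(-10 - 3*J) (G(J) = (J + 0)*(J + (-5*(2 + J) + J)) = J*(J + ((-10 - 5*J) + J)) = J*(J + (-10 - 4*J)) = J*(-10 - 3*J))
150 + 90*G(-4) = 150 + 90*(-1*(-4)*(10 + 3*(-4))) = 150 + 90*(-1*(-4)*(10 - 12)) = 150 + 90*(-1*(-4)*(-2)) = 150 + 90*(-8) = 150 - 720 = -570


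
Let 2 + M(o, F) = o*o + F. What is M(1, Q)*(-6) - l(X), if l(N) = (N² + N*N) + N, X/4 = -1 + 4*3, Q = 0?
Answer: -3910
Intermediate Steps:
M(o, F) = -2 + F + o² (M(o, F) = -2 + (o*o + F) = -2 + (o² + F) = -2 + (F + o²) = -2 + F + o²)
X = 44 (X = 4*(-1 + 4*3) = 4*(-1 + 12) = 4*11 = 44)
l(N) = N + 2*N² (l(N) = (N² + N²) + N = 2*N² + N = N + 2*N²)
M(1, Q)*(-6) - l(X) = (-2 + 0 + 1²)*(-6) - 44*(1 + 2*44) = (-2 + 0 + 1)*(-6) - 44*(1 + 88) = -1*(-6) - 44*89 = 6 - 1*3916 = 6 - 3916 = -3910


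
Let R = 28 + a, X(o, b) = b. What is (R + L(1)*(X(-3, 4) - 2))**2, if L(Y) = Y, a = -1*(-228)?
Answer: 66564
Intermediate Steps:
a = 228
R = 256 (R = 28 + 228 = 256)
(R + L(1)*(X(-3, 4) - 2))**2 = (256 + 1*(4 - 2))**2 = (256 + 1*2)**2 = (256 + 2)**2 = 258**2 = 66564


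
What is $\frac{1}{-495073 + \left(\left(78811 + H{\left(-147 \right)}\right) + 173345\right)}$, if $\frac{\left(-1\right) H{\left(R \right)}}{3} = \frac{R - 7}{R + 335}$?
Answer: $- \frac{94}{22833967} \approx -4.1167 \cdot 10^{-6}$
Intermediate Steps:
$H{\left(R \right)} = - \frac{3 \left(-7 + R\right)}{335 + R}$ ($H{\left(R \right)} = - 3 \frac{R - 7}{R + 335} = - 3 \frac{-7 + R}{335 + R} = - \frac{3 \left(-7 + R\right)}{335 + R}$)
$\frac{1}{-495073 + \left(\left(78811 + H{\left(-147 \right)}\right) + 173345\right)} = \frac{1}{-495073 + \left(\left(78811 + \frac{3 \left(7 - -147\right)}{335 - 147}\right) + 173345\right)} = \frac{1}{-495073 + \left(\left(78811 + \frac{3 \left(7 + 147\right)}{188}\right) + 173345\right)} = \frac{1}{-495073 + \left(\left(78811 + 3 \cdot \frac{1}{188} \cdot 154\right) + 173345\right)} = \frac{1}{-495073 + \left(\left(78811 + \frac{231}{94}\right) + 173345\right)} = \frac{1}{-495073 + \left(\frac{7408465}{94} + 173345\right)} = \frac{1}{-495073 + \frac{23702895}{94}} = \frac{1}{- \frac{22833967}{94}} = - \frac{94}{22833967}$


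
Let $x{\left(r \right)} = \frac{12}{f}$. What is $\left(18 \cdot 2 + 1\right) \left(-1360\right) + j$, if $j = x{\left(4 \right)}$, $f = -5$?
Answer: $- \frac{251612}{5} \approx -50322.0$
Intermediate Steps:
$x{\left(r \right)} = - \frac{12}{5}$ ($x{\left(r \right)} = \frac{12}{-5} = 12 \left(- \frac{1}{5}\right) = - \frac{12}{5}$)
$j = - \frac{12}{5} \approx -2.4$
$\left(18 \cdot 2 + 1\right) \left(-1360\right) + j = \left(18 \cdot 2 + 1\right) \left(-1360\right) - \frac{12}{5} = \left(36 + 1\right) \left(-1360\right) - \frac{12}{5} = 37 \left(-1360\right) - \frac{12}{5} = -50320 - \frac{12}{5} = - \frac{251612}{5}$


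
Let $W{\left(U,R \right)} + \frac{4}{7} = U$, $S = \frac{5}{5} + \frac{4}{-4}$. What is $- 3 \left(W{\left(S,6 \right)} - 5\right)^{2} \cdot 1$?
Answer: $- \frac{4563}{49} \approx -93.122$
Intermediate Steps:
$S = 0$ ($S = 5 \cdot \frac{1}{5} + 4 \left(- \frac{1}{4}\right) = 1 - 1 = 0$)
$W{\left(U,R \right)} = - \frac{4}{7} + U$
$- 3 \left(W{\left(S,6 \right)} - 5\right)^{2} \cdot 1 = - 3 \left(\left(- \frac{4}{7} + 0\right) - 5\right)^{2} \cdot 1 = - 3 \left(- \frac{4}{7} - 5\right)^{2} \cdot 1 = - 3 \left(- \frac{39}{7}\right)^{2} \cdot 1 = \left(-3\right) \frac{1521}{49} \cdot 1 = \left(- \frac{4563}{49}\right) 1 = - \frac{4563}{49}$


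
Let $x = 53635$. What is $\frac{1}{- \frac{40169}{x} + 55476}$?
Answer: $\frac{53635}{2975415091} \approx 1.8026 \cdot 10^{-5}$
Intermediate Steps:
$\frac{1}{- \frac{40169}{x} + 55476} = \frac{1}{- \frac{40169}{53635} + 55476} = \frac{1}{\frac{2975415091}{53635}} = \frac{53635}{2975415091}$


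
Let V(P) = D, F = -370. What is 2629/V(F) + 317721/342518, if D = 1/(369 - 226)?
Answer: 128768932267/342518 ≈ 3.7595e+5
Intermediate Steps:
D = 1/143 ≈ 0.0069930
V(P) = 1/143
2629/V(F) + 317721/342518 = 2629/(1/143) + 317721/342518 = 2629*143 + 317721*(1/342518) = 375947 + 317721/342518 = 128768932267/342518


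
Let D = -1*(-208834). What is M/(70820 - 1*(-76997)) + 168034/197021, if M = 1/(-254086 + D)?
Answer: 1123981926821035/1317876401460564 ≈ 0.85287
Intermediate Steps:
D = 208834
M = -1/45252 (M = 1/(-254086 + 208834) = 1/(-45252) = -1/45252 ≈ -2.2098e-5)
M/(70820 - 1*(-76997)) + 168034/197021 = -1/(45252*(70820 - 1*(-76997))) + 168034/197021 = -1/(45252*(70820 + 76997)) + 168034*(1/197021) = -1/45252/147817 + 168034/197021 = -1/45252*1/147817 + 168034/197021 = -1/6689014884 + 168034/197021 = 1123981926821035/1317876401460564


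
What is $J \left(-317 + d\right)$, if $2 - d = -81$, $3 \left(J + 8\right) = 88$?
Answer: $-4992$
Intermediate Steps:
$J = \frac{64}{3}$ ($J = -8 + \frac{1}{3} \cdot 88 = -8 + \frac{88}{3} = \frac{64}{3} \approx 21.333$)
$d = 83$ ($d = 2 - -81 = 2 + 81 = 83$)
$J \left(-317 + d\right) = \frac{64 \left(-317 + 83\right)}{3} = \frac{64}{3} \left(-234\right) = -4992$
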